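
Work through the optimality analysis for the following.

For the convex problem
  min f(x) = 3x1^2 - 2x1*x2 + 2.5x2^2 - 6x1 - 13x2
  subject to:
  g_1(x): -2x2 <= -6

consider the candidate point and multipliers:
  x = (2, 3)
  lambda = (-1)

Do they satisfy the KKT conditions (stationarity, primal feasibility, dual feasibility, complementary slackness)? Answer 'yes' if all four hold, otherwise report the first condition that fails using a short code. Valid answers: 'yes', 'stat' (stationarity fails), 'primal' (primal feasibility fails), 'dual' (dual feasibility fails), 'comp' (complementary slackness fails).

Gradient of f: grad f(x) = Q x + c = (0, -2)
Constraint values g_i(x) = a_i^T x - b_i:
  g_1((2, 3)) = 0
Stationarity residual: grad f(x) + sum_i lambda_i a_i = (0, 0)
  -> stationarity OK
Primal feasibility (all g_i <= 0): OK
Dual feasibility (all lambda_i >= 0): FAILS
Complementary slackness (lambda_i * g_i(x) = 0 for all i): OK

Verdict: the first failing condition is dual_feasibility -> dual.

dual


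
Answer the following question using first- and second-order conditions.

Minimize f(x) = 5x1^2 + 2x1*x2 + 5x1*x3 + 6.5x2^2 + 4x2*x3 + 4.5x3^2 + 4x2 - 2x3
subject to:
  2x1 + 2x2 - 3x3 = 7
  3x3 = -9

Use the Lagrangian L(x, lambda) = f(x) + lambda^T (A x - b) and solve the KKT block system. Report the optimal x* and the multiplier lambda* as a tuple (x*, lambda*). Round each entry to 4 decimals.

Form the Lagrangian:
  L(x, lambda) = (1/2) x^T Q x + c^T x + lambda^T (A x - b)
Stationarity (grad_x L = 0): Q x + c + A^T lambda = 0.
Primal feasibility: A x = b.

This gives the KKT block system:
  [ Q   A^T ] [ x     ]   [-c ]
  [ A    0  ] [ lambda ] = [ b ]

Solving the linear system:
  x*      = (-0.2105, -0.7895, -3)
  lambda* = (9.3421, 20.4123)
  f(x*)   = 60.5789

x* = (-0.2105, -0.7895, -3), lambda* = (9.3421, 20.4123)


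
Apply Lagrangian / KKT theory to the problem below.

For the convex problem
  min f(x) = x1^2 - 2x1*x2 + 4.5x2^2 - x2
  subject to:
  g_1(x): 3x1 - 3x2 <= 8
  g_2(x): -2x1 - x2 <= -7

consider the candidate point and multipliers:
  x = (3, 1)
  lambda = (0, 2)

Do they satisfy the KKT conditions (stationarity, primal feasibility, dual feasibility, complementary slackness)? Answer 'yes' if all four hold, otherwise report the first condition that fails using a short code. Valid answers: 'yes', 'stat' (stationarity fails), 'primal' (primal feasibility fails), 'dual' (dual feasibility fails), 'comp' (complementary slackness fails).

Gradient of f: grad f(x) = Q x + c = (4, 2)
Constraint values g_i(x) = a_i^T x - b_i:
  g_1((3, 1)) = -2
  g_2((3, 1)) = 0
Stationarity residual: grad f(x) + sum_i lambda_i a_i = (0, 0)
  -> stationarity OK
Primal feasibility (all g_i <= 0): OK
Dual feasibility (all lambda_i >= 0): OK
Complementary slackness (lambda_i * g_i(x) = 0 for all i): OK

Verdict: yes, KKT holds.

yes


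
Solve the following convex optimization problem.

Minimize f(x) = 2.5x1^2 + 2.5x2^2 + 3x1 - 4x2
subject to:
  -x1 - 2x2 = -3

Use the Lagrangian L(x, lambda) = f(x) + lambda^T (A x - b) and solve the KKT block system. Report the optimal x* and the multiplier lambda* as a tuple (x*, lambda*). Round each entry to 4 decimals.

Form the Lagrangian:
  L(x, lambda) = (1/2) x^T Q x + c^T x + lambda^T (A x - b)
Stationarity (grad_x L = 0): Q x + c + A^T lambda = 0.
Primal feasibility: A x = b.

This gives the KKT block system:
  [ Q   A^T ] [ x     ]   [-c ]
  [ A    0  ] [ lambda ] = [ b ]

Solving the linear system:
  x*      = (-0.2, 1.6)
  lambda* = (2)
  f(x*)   = -0.5

x* = (-0.2, 1.6), lambda* = (2)


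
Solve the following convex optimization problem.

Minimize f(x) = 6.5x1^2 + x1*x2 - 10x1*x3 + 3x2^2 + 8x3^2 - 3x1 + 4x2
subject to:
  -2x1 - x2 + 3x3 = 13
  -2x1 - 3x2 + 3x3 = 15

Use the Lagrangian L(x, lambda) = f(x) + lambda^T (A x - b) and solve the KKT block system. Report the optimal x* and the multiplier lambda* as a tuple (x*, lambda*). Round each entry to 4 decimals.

Form the Lagrangian:
  L(x, lambda) = (1/2) x^T Q x + c^T x + lambda^T (A x - b)
Stationarity (grad_x L = 0): Q x + c + A^T lambda = 0.
Primal feasibility: A x = b.

This gives the KKT block system:
  [ Q   A^T ] [ x     ]   [-c ]
  [ A    0  ] [ lambda ] = [ b ]

Solving the linear system:
  x*      = (0.1967, -1, 4.1311)
  lambda* = (-31.1639, 9.7869)
  f(x*)   = 126.8689

x* = (0.1967, -1, 4.1311), lambda* = (-31.1639, 9.7869)


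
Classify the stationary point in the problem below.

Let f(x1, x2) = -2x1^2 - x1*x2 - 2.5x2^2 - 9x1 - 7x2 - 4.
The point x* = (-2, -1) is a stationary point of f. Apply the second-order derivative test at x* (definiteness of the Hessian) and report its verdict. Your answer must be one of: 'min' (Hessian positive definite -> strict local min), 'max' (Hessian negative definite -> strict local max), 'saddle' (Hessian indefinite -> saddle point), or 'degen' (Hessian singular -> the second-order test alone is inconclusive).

Compute the Hessian H = grad^2 f:
  H = [[-4, -1], [-1, -5]]
Verify stationarity: grad f(x*) = H x* + g = (0, 0).
Eigenvalues of H: -5.618, -3.382.
Both eigenvalues < 0, so H is negative definite -> x* is a strict local max.

max


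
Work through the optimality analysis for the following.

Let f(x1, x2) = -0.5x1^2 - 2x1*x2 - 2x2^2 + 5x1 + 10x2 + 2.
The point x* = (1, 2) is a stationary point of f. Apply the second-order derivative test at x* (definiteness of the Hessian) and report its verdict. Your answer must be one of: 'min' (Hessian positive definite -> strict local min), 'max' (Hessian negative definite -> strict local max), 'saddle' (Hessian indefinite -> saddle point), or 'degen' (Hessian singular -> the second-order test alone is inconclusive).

Compute the Hessian H = grad^2 f:
  H = [[-1, -2], [-2, -4]]
Verify stationarity: grad f(x*) = H x* + g = (0, 0).
Eigenvalues of H: -5, 0.
H has a zero eigenvalue (singular; negative semidefinite but not definite), so H is neither positive definite, negative definite, nor indefinite. The second-order test alone is inconclusive -> degen.
(Indeed, f is constant along the null direction of H through x*, so x* is not a strict local extremum.)

degen


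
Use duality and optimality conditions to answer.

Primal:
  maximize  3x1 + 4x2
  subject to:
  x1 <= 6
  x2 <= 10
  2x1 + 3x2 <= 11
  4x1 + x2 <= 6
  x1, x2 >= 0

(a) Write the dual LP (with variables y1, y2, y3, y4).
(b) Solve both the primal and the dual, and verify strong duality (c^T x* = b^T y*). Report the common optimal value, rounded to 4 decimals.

The standard primal-dual pair for 'max c^T x s.t. A x <= b, x >= 0' is:
  Dual:  min b^T y  s.t.  A^T y >= c,  y >= 0.

So the dual LP is:
  minimize  6y1 + 10y2 + 11y3 + 6y4
  subject to:
    y1 + 2y3 + 4y4 >= 3
    y2 + 3y3 + y4 >= 4
    y1, y2, y3, y4 >= 0

Solving the primal: x* = (0.7, 3.2).
  primal value c^T x* = 14.9.
Solving the dual: y* = (0, 0, 1.3, 0.1).
  dual value b^T y* = 14.9.
Strong duality: c^T x* = b^T y*. Confirmed.

14.9


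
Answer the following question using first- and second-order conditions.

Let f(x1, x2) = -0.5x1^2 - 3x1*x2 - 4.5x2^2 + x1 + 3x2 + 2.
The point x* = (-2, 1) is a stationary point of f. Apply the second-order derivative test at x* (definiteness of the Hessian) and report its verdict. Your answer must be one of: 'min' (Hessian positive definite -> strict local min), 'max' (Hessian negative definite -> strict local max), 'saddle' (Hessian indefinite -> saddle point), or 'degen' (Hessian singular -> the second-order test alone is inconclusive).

Compute the Hessian H = grad^2 f:
  H = [[-1, -3], [-3, -9]]
Verify stationarity: grad f(x*) = H x* + g = (0, 0).
Eigenvalues of H: -10, 0.
H has a zero eigenvalue (singular; negative semidefinite but not definite), so H is neither positive definite, negative definite, nor indefinite. The second-order test alone is inconclusive -> degen.
(Indeed, f is constant along the null direction of H through x*, so x* is not a strict local extremum.)

degen


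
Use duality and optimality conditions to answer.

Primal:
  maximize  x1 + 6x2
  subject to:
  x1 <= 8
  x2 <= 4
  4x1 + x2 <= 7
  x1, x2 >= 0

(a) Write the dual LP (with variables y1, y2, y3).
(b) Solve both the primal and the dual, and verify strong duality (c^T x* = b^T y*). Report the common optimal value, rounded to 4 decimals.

The standard primal-dual pair for 'max c^T x s.t. A x <= b, x >= 0' is:
  Dual:  min b^T y  s.t.  A^T y >= c,  y >= 0.

So the dual LP is:
  minimize  8y1 + 4y2 + 7y3
  subject to:
    y1 + 4y3 >= 1
    y2 + y3 >= 6
    y1, y2, y3 >= 0

Solving the primal: x* = (0.75, 4).
  primal value c^T x* = 24.75.
Solving the dual: y* = (0, 5.75, 0.25).
  dual value b^T y* = 24.75.
Strong duality: c^T x* = b^T y*. Confirmed.

24.75


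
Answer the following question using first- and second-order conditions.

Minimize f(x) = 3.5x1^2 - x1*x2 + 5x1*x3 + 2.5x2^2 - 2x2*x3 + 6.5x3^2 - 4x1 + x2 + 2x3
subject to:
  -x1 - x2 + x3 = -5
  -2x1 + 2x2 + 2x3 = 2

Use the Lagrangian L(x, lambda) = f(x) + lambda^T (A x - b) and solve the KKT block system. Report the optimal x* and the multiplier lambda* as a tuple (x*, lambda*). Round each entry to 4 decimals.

Form the Lagrangian:
  L(x, lambda) = (1/2) x^T Q x + c^T x + lambda^T (A x - b)
Stationarity (grad_x L = 0): Q x + c + A^T lambda = 0.
Primal feasibility: A x = b.

This gives the KKT block system:
  [ Q   A^T ] [ x     ]   [-c ]
  [ A    0  ] [ lambda ] = [ b ]

Solving the linear system:
  x*      = (1.5667, 3, -0.4333)
  lambda* = (8.55, -3.375)
  f(x*)   = 22.6833

x* = (1.5667, 3, -0.4333), lambda* = (8.55, -3.375)


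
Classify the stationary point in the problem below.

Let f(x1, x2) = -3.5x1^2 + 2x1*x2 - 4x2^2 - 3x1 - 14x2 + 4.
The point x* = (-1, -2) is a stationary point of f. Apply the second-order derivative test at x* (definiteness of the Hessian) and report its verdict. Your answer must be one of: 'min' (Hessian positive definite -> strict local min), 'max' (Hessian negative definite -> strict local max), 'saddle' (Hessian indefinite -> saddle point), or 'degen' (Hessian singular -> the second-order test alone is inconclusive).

Compute the Hessian H = grad^2 f:
  H = [[-7, 2], [2, -8]]
Verify stationarity: grad f(x*) = H x* + g = (0, 0).
Eigenvalues of H: -9.5616, -5.4384.
Both eigenvalues < 0, so H is negative definite -> x* is a strict local max.

max


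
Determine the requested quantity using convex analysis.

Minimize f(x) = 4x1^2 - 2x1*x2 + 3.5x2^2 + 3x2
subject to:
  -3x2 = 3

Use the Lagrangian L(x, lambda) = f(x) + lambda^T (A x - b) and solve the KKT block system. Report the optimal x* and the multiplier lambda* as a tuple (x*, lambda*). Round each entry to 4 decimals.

Form the Lagrangian:
  L(x, lambda) = (1/2) x^T Q x + c^T x + lambda^T (A x - b)
Stationarity (grad_x L = 0): Q x + c + A^T lambda = 0.
Primal feasibility: A x = b.

This gives the KKT block system:
  [ Q   A^T ] [ x     ]   [-c ]
  [ A    0  ] [ lambda ] = [ b ]

Solving the linear system:
  x*      = (-0.25, -1)
  lambda* = (-1.1667)
  f(x*)   = 0.25

x* = (-0.25, -1), lambda* = (-1.1667)


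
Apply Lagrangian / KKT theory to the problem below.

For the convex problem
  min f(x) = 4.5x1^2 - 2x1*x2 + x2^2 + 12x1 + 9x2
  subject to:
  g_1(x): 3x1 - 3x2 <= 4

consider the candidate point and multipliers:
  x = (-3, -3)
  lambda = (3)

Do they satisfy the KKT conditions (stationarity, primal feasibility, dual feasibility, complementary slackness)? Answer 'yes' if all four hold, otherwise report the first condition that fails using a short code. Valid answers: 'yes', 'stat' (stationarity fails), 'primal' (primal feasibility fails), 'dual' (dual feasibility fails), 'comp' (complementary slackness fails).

Gradient of f: grad f(x) = Q x + c = (-9, 9)
Constraint values g_i(x) = a_i^T x - b_i:
  g_1((-3, -3)) = -4
Stationarity residual: grad f(x) + sum_i lambda_i a_i = (0, 0)
  -> stationarity OK
Primal feasibility (all g_i <= 0): OK
Dual feasibility (all lambda_i >= 0): OK
Complementary slackness (lambda_i * g_i(x) = 0 for all i): FAILS

Verdict: the first failing condition is complementary_slackness -> comp.

comp


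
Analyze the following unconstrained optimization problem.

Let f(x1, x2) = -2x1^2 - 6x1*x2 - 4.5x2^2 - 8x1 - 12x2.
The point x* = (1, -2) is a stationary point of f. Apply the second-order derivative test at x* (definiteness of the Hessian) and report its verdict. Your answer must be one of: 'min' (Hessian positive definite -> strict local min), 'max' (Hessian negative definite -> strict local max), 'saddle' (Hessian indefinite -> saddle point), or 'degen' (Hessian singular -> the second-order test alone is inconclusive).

Compute the Hessian H = grad^2 f:
  H = [[-4, -6], [-6, -9]]
Verify stationarity: grad f(x*) = H x* + g = (0, 0).
Eigenvalues of H: -13, 0.
H has a zero eigenvalue (singular; negative semidefinite but not definite), so H is neither positive definite, negative definite, nor indefinite. The second-order test alone is inconclusive -> degen.
(Indeed, f is constant along the null direction of H through x*, so x* is not a strict local extremum.)

degen


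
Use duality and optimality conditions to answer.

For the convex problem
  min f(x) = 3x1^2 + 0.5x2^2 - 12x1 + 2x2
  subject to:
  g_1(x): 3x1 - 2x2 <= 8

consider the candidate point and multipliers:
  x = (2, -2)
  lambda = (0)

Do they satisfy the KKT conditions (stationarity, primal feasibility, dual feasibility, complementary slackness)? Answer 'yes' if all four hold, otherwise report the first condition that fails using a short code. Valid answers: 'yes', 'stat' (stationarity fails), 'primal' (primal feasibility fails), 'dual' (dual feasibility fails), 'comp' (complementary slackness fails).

Gradient of f: grad f(x) = Q x + c = (0, 0)
Constraint values g_i(x) = a_i^T x - b_i:
  g_1((2, -2)) = 2
Stationarity residual: grad f(x) + sum_i lambda_i a_i = (0, 0)
  -> stationarity OK
Primal feasibility (all g_i <= 0): FAILS
Dual feasibility (all lambda_i >= 0): OK
Complementary slackness (lambda_i * g_i(x) = 0 for all i): OK

Verdict: the first failing condition is primal_feasibility -> primal.

primal


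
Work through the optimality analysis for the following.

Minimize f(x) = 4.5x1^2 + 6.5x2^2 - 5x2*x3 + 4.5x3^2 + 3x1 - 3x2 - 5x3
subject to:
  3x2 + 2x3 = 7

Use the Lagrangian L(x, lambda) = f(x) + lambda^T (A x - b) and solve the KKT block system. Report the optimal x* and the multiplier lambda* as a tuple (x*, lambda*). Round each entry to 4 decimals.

Form the Lagrangian:
  L(x, lambda) = (1/2) x^T Q x + c^T x + lambda^T (A x - b)
Stationarity (grad_x L = 0): Q x + c + A^T lambda = 0.
Primal feasibility: A x = b.

This gives the KKT block system:
  [ Q   A^T ] [ x     ]   [-c ]
  [ A    0  ] [ lambda ] = [ b ]

Solving the linear system:
  x*      = (-0.3333, 1.2487, 1.6269)
  lambda* = (-1.6995)
  f(x*)   = -0.4922

x* = (-0.3333, 1.2487, 1.6269), lambda* = (-1.6995)


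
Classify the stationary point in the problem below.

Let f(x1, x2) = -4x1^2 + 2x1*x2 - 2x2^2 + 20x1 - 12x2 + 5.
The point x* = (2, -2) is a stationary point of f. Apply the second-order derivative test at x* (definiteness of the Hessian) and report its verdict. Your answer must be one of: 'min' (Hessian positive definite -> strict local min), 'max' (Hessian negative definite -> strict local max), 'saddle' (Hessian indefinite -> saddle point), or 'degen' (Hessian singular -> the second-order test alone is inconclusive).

Compute the Hessian H = grad^2 f:
  H = [[-8, 2], [2, -4]]
Verify stationarity: grad f(x*) = H x* + g = (0, 0).
Eigenvalues of H: -8.8284, -3.1716.
Both eigenvalues < 0, so H is negative definite -> x* is a strict local max.

max


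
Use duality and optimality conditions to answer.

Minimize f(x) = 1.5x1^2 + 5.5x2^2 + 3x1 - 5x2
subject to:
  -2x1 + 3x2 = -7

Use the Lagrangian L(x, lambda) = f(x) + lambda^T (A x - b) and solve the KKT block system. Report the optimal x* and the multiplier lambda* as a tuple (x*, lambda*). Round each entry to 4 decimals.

Form the Lagrangian:
  L(x, lambda) = (1/2) x^T Q x + c^T x + lambda^T (A x - b)
Stationarity (grad_x L = 0): Q x + c + A^T lambda = 0.
Primal feasibility: A x = b.

This gives the KKT block system:
  [ Q   A^T ] [ x     ]   [-c ]
  [ A    0  ] [ lambda ] = [ b ]

Solving the linear system:
  x*      = (2.2113, -0.8592)
  lambda* = (4.8169)
  f(x*)   = 22.3239

x* = (2.2113, -0.8592), lambda* = (4.8169)


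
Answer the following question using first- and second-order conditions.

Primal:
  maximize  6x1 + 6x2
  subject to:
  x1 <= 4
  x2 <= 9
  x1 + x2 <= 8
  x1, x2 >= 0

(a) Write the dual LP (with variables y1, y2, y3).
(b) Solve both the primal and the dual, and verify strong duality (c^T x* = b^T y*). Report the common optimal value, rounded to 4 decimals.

The standard primal-dual pair for 'max c^T x s.t. A x <= b, x >= 0' is:
  Dual:  min b^T y  s.t.  A^T y >= c,  y >= 0.

So the dual LP is:
  minimize  4y1 + 9y2 + 8y3
  subject to:
    y1 + y3 >= 6
    y2 + y3 >= 6
    y1, y2, y3 >= 0

Solving the primal: x* = (0, 8).
  primal value c^T x* = 48.
Solving the dual: y* = (0, 0, 6).
  dual value b^T y* = 48.
Strong duality: c^T x* = b^T y*. Confirmed.

48


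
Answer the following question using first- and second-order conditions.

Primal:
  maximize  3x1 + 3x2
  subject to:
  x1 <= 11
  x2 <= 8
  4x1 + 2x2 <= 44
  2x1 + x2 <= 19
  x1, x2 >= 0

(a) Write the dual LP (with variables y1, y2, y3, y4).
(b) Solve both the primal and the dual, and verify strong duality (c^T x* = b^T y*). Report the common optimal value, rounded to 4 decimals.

The standard primal-dual pair for 'max c^T x s.t. A x <= b, x >= 0' is:
  Dual:  min b^T y  s.t.  A^T y >= c,  y >= 0.

So the dual LP is:
  minimize  11y1 + 8y2 + 44y3 + 19y4
  subject to:
    y1 + 4y3 + 2y4 >= 3
    y2 + 2y3 + y4 >= 3
    y1, y2, y3, y4 >= 0

Solving the primal: x* = (5.5, 8).
  primal value c^T x* = 40.5.
Solving the dual: y* = (0, 1.5, 0, 1.5).
  dual value b^T y* = 40.5.
Strong duality: c^T x* = b^T y*. Confirmed.

40.5


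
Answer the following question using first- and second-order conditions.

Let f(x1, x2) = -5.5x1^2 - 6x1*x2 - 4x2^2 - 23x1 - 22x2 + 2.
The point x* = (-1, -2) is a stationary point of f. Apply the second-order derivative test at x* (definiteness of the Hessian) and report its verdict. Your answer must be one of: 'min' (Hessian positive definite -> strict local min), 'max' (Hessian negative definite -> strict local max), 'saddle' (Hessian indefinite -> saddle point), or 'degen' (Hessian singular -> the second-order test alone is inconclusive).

Compute the Hessian H = grad^2 f:
  H = [[-11, -6], [-6, -8]]
Verify stationarity: grad f(x*) = H x* + g = (0, 0).
Eigenvalues of H: -15.6847, -3.3153.
Both eigenvalues < 0, so H is negative definite -> x* is a strict local max.

max


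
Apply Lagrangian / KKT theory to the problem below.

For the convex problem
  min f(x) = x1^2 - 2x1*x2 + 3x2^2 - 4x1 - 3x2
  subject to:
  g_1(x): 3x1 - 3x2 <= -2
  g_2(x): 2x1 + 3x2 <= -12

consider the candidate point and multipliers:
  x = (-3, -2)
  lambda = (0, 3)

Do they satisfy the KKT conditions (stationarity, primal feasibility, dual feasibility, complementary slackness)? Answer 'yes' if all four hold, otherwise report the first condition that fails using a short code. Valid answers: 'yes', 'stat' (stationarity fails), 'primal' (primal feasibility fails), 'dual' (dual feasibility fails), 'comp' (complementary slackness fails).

Gradient of f: grad f(x) = Q x + c = (-6, -9)
Constraint values g_i(x) = a_i^T x - b_i:
  g_1((-3, -2)) = -1
  g_2((-3, -2)) = 0
Stationarity residual: grad f(x) + sum_i lambda_i a_i = (0, 0)
  -> stationarity OK
Primal feasibility (all g_i <= 0): OK
Dual feasibility (all lambda_i >= 0): OK
Complementary slackness (lambda_i * g_i(x) = 0 for all i): OK

Verdict: yes, KKT holds.

yes


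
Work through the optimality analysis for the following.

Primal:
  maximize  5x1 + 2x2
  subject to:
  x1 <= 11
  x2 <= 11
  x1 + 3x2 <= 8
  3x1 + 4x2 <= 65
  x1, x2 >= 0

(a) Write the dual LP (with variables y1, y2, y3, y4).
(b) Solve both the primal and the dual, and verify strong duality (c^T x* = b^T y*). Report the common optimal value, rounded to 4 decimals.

The standard primal-dual pair for 'max c^T x s.t. A x <= b, x >= 0' is:
  Dual:  min b^T y  s.t.  A^T y >= c,  y >= 0.

So the dual LP is:
  minimize  11y1 + 11y2 + 8y3 + 65y4
  subject to:
    y1 + y3 + 3y4 >= 5
    y2 + 3y3 + 4y4 >= 2
    y1, y2, y3, y4 >= 0

Solving the primal: x* = (8, 0).
  primal value c^T x* = 40.
Solving the dual: y* = (0, 0, 5, 0).
  dual value b^T y* = 40.
Strong duality: c^T x* = b^T y*. Confirmed.

40


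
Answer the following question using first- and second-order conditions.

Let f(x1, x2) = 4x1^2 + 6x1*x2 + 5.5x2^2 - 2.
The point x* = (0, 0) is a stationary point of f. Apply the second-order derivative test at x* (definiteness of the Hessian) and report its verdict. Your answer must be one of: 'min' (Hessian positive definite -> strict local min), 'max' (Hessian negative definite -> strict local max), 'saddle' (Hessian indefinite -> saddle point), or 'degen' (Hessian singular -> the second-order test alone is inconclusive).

Compute the Hessian H = grad^2 f:
  H = [[8, 6], [6, 11]]
Verify stationarity: grad f(x*) = H x* + g = (0, 0).
Eigenvalues of H: 3.3153, 15.6847.
Both eigenvalues > 0, so H is positive definite -> x* is a strict local min.

min


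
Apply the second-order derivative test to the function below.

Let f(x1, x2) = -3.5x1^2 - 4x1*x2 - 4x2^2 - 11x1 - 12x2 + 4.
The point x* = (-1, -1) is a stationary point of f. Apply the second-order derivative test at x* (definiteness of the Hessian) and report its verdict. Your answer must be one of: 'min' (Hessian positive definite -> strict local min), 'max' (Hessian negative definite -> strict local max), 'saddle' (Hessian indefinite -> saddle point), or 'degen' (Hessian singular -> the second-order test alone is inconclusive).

Compute the Hessian H = grad^2 f:
  H = [[-7, -4], [-4, -8]]
Verify stationarity: grad f(x*) = H x* + g = (0, 0).
Eigenvalues of H: -11.5311, -3.4689.
Both eigenvalues < 0, so H is negative definite -> x* is a strict local max.

max


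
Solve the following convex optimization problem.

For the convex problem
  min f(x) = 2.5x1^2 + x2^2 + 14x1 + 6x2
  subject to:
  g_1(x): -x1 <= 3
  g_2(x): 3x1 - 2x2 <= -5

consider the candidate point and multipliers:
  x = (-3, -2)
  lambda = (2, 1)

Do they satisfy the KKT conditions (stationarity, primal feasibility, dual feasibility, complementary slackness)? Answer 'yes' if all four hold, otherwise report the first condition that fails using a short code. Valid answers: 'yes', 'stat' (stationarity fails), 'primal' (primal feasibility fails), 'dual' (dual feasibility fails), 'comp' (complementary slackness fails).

Gradient of f: grad f(x) = Q x + c = (-1, 2)
Constraint values g_i(x) = a_i^T x - b_i:
  g_1((-3, -2)) = 0
  g_2((-3, -2)) = 0
Stationarity residual: grad f(x) + sum_i lambda_i a_i = (0, 0)
  -> stationarity OK
Primal feasibility (all g_i <= 0): OK
Dual feasibility (all lambda_i >= 0): OK
Complementary slackness (lambda_i * g_i(x) = 0 for all i): OK

Verdict: yes, KKT holds.

yes


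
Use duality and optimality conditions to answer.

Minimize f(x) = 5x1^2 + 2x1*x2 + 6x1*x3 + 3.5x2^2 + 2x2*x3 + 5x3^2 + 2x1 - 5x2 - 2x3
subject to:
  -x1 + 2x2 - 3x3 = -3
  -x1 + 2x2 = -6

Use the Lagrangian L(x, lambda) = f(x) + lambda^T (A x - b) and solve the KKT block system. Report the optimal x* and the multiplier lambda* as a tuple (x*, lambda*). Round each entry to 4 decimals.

Form the Lagrangian:
  L(x, lambda) = (1/2) x^T Q x + c^T x + lambda^T (A x - b)
Stationarity (grad_x L = 0): Q x + c + A^T lambda = 0.
Primal feasibility: A x = b.

This gives the KKT block system:
  [ Q   A^T ] [ x     ]   [-c ]
  [ A    0  ] [ lambda ] = [ b ]

Solving the linear system:
  x*      = (1.7455, -2.1273, -1)
  lambda* = (-1.9273, 11.1273)
  f(x*)   = 38.5545

x* = (1.7455, -2.1273, -1), lambda* = (-1.9273, 11.1273)


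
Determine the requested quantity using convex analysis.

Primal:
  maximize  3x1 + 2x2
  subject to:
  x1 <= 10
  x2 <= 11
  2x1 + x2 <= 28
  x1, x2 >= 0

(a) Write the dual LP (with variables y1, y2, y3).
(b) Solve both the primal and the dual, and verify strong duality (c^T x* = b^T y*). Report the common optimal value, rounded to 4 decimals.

The standard primal-dual pair for 'max c^T x s.t. A x <= b, x >= 0' is:
  Dual:  min b^T y  s.t.  A^T y >= c,  y >= 0.

So the dual LP is:
  minimize  10y1 + 11y2 + 28y3
  subject to:
    y1 + 2y3 >= 3
    y2 + y3 >= 2
    y1, y2, y3 >= 0

Solving the primal: x* = (8.5, 11).
  primal value c^T x* = 47.5.
Solving the dual: y* = (0, 0.5, 1.5).
  dual value b^T y* = 47.5.
Strong duality: c^T x* = b^T y*. Confirmed.

47.5


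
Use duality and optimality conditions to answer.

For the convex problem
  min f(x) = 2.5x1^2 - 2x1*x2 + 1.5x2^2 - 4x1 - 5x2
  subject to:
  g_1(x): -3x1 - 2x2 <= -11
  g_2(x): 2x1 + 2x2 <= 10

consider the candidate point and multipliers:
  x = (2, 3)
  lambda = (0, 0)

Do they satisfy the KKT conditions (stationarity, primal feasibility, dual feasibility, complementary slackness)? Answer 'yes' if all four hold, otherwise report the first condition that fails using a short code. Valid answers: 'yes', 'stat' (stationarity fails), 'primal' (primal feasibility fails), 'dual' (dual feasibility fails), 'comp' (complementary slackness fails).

Gradient of f: grad f(x) = Q x + c = (0, 0)
Constraint values g_i(x) = a_i^T x - b_i:
  g_1((2, 3)) = -1
  g_2((2, 3)) = 0
Stationarity residual: grad f(x) + sum_i lambda_i a_i = (0, 0)
  -> stationarity OK
Primal feasibility (all g_i <= 0): OK
Dual feasibility (all lambda_i >= 0): OK
Complementary slackness (lambda_i * g_i(x) = 0 for all i): OK

Verdict: yes, KKT holds.

yes


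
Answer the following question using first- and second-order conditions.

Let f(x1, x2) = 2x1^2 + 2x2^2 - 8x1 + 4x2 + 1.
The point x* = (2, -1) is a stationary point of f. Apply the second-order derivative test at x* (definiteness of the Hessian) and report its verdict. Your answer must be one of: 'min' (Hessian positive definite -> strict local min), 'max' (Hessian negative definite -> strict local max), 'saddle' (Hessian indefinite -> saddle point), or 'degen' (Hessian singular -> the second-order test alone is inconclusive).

Compute the Hessian H = grad^2 f:
  H = [[4, 0], [0, 4]]
Verify stationarity: grad f(x*) = H x* + g = (0, 0).
Eigenvalues of H: 4, 4.
Both eigenvalues > 0, so H is positive definite -> x* is a strict local min.

min


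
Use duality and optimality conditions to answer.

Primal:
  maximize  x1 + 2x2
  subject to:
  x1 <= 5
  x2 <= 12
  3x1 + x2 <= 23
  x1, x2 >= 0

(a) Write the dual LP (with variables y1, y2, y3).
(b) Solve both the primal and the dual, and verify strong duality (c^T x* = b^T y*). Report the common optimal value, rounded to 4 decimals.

The standard primal-dual pair for 'max c^T x s.t. A x <= b, x >= 0' is:
  Dual:  min b^T y  s.t.  A^T y >= c,  y >= 0.

So the dual LP is:
  minimize  5y1 + 12y2 + 23y3
  subject to:
    y1 + 3y3 >= 1
    y2 + y3 >= 2
    y1, y2, y3 >= 0

Solving the primal: x* = (3.6667, 12).
  primal value c^T x* = 27.6667.
Solving the dual: y* = (0, 1.6667, 0.3333).
  dual value b^T y* = 27.6667.
Strong duality: c^T x* = b^T y*. Confirmed.

27.6667


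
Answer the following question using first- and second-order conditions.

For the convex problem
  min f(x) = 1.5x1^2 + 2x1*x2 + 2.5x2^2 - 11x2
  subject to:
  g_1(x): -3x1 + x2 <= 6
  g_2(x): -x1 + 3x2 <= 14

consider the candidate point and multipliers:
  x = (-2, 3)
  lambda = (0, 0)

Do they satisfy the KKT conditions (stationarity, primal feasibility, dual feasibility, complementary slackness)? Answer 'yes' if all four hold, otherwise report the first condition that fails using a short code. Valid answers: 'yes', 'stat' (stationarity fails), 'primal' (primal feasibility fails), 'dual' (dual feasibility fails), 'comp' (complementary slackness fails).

Gradient of f: grad f(x) = Q x + c = (0, 0)
Constraint values g_i(x) = a_i^T x - b_i:
  g_1((-2, 3)) = 3
  g_2((-2, 3)) = -3
Stationarity residual: grad f(x) + sum_i lambda_i a_i = (0, 0)
  -> stationarity OK
Primal feasibility (all g_i <= 0): FAILS
Dual feasibility (all lambda_i >= 0): OK
Complementary slackness (lambda_i * g_i(x) = 0 for all i): OK

Verdict: the first failing condition is primal_feasibility -> primal.

primal


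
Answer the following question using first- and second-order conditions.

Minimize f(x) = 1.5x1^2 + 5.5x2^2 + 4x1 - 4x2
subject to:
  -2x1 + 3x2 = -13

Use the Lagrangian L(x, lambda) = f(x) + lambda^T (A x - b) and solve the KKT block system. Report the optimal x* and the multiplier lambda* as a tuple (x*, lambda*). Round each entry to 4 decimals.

Form the Lagrangian:
  L(x, lambda) = (1/2) x^T Q x + c^T x + lambda^T (A x - b)
Stationarity (grad_x L = 0): Q x + c + A^T lambda = 0.
Primal feasibility: A x = b.

This gives the KKT block system:
  [ Q   A^T ] [ x     ]   [-c ]
  [ A    0  ] [ lambda ] = [ b ]

Solving the linear system:
  x*      = (3.8592, -1.7606)
  lambda* = (7.7887)
  f(x*)   = 61.8662

x* = (3.8592, -1.7606), lambda* = (7.7887)


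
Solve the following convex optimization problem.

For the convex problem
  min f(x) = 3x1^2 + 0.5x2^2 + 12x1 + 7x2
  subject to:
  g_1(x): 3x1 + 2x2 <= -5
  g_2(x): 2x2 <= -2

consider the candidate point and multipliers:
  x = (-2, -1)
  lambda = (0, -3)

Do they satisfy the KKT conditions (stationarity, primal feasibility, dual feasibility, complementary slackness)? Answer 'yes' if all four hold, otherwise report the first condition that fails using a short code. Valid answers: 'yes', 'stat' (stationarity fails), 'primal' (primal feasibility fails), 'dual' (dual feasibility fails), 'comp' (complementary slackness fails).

Gradient of f: grad f(x) = Q x + c = (0, 6)
Constraint values g_i(x) = a_i^T x - b_i:
  g_1((-2, -1)) = -3
  g_2((-2, -1)) = 0
Stationarity residual: grad f(x) + sum_i lambda_i a_i = (0, 0)
  -> stationarity OK
Primal feasibility (all g_i <= 0): OK
Dual feasibility (all lambda_i >= 0): FAILS
Complementary slackness (lambda_i * g_i(x) = 0 for all i): OK

Verdict: the first failing condition is dual_feasibility -> dual.

dual


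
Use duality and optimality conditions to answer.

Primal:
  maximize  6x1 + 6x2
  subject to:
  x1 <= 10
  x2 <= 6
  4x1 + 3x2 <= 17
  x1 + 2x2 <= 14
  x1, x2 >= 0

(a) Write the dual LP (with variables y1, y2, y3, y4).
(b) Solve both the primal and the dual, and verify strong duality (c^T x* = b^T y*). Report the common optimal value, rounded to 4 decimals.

The standard primal-dual pair for 'max c^T x s.t. A x <= b, x >= 0' is:
  Dual:  min b^T y  s.t.  A^T y >= c,  y >= 0.

So the dual LP is:
  minimize  10y1 + 6y2 + 17y3 + 14y4
  subject to:
    y1 + 4y3 + y4 >= 6
    y2 + 3y3 + 2y4 >= 6
    y1, y2, y3, y4 >= 0

Solving the primal: x* = (0, 5.6667).
  primal value c^T x* = 34.
Solving the dual: y* = (0, 0, 2, 0).
  dual value b^T y* = 34.
Strong duality: c^T x* = b^T y*. Confirmed.

34


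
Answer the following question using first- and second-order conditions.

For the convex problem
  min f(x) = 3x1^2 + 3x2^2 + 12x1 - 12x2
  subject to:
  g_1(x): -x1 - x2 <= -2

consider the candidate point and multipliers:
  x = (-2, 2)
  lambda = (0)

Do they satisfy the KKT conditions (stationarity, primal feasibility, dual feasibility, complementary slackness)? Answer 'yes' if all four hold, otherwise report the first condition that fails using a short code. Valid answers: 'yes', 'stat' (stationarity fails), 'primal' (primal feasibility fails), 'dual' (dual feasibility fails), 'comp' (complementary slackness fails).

Gradient of f: grad f(x) = Q x + c = (0, 0)
Constraint values g_i(x) = a_i^T x - b_i:
  g_1((-2, 2)) = 2
Stationarity residual: grad f(x) + sum_i lambda_i a_i = (0, 0)
  -> stationarity OK
Primal feasibility (all g_i <= 0): FAILS
Dual feasibility (all lambda_i >= 0): OK
Complementary slackness (lambda_i * g_i(x) = 0 for all i): OK

Verdict: the first failing condition is primal_feasibility -> primal.

primal


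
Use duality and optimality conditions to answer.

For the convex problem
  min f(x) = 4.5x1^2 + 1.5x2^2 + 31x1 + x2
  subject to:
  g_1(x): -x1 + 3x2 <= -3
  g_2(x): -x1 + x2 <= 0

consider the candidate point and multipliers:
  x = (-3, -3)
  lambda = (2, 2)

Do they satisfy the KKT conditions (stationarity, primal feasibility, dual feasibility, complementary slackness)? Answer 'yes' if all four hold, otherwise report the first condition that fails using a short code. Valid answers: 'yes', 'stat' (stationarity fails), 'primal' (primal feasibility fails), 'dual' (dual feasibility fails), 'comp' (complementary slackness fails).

Gradient of f: grad f(x) = Q x + c = (4, -8)
Constraint values g_i(x) = a_i^T x - b_i:
  g_1((-3, -3)) = -3
  g_2((-3, -3)) = 0
Stationarity residual: grad f(x) + sum_i lambda_i a_i = (0, 0)
  -> stationarity OK
Primal feasibility (all g_i <= 0): OK
Dual feasibility (all lambda_i >= 0): OK
Complementary slackness (lambda_i * g_i(x) = 0 for all i): FAILS

Verdict: the first failing condition is complementary_slackness -> comp.

comp


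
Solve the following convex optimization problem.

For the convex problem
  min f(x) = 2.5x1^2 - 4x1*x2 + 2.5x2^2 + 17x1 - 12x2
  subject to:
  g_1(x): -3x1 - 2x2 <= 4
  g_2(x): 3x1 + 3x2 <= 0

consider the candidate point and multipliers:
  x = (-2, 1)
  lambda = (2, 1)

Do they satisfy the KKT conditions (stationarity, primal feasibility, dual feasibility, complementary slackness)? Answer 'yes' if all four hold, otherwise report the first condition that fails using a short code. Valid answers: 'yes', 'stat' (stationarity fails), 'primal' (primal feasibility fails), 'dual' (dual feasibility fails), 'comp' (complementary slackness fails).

Gradient of f: grad f(x) = Q x + c = (3, 1)
Constraint values g_i(x) = a_i^T x - b_i:
  g_1((-2, 1)) = 0
  g_2((-2, 1)) = -3
Stationarity residual: grad f(x) + sum_i lambda_i a_i = (0, 0)
  -> stationarity OK
Primal feasibility (all g_i <= 0): OK
Dual feasibility (all lambda_i >= 0): OK
Complementary slackness (lambda_i * g_i(x) = 0 for all i): FAILS

Verdict: the first failing condition is complementary_slackness -> comp.

comp


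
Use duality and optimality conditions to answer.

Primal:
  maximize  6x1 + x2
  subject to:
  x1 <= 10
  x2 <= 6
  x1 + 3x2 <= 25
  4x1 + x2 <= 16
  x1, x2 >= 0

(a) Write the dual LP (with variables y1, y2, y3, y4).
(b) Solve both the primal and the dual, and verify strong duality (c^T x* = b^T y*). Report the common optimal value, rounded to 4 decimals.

The standard primal-dual pair for 'max c^T x s.t. A x <= b, x >= 0' is:
  Dual:  min b^T y  s.t.  A^T y >= c,  y >= 0.

So the dual LP is:
  minimize  10y1 + 6y2 + 25y3 + 16y4
  subject to:
    y1 + y3 + 4y4 >= 6
    y2 + 3y3 + y4 >= 1
    y1, y2, y3, y4 >= 0

Solving the primal: x* = (4, 0).
  primal value c^T x* = 24.
Solving the dual: y* = (0, 0, 0, 1.5).
  dual value b^T y* = 24.
Strong duality: c^T x* = b^T y*. Confirmed.

24


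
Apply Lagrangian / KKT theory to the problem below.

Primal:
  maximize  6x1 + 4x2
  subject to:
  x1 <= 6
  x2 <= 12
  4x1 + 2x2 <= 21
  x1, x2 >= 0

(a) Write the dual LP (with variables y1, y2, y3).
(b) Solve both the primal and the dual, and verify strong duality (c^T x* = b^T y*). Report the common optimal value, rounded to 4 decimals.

The standard primal-dual pair for 'max c^T x s.t. A x <= b, x >= 0' is:
  Dual:  min b^T y  s.t.  A^T y >= c,  y >= 0.

So the dual LP is:
  minimize  6y1 + 12y2 + 21y3
  subject to:
    y1 + 4y3 >= 6
    y2 + 2y3 >= 4
    y1, y2, y3 >= 0

Solving the primal: x* = (0, 10.5).
  primal value c^T x* = 42.
Solving the dual: y* = (0, 0, 2).
  dual value b^T y* = 42.
Strong duality: c^T x* = b^T y*. Confirmed.

42


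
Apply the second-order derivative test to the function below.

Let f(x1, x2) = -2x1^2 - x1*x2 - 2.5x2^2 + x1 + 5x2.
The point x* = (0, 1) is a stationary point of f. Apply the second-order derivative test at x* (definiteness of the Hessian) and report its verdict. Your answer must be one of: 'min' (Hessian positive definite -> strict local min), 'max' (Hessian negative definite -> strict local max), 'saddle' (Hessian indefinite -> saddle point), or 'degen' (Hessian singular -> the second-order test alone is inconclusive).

Compute the Hessian H = grad^2 f:
  H = [[-4, -1], [-1, -5]]
Verify stationarity: grad f(x*) = H x* + g = (0, 0).
Eigenvalues of H: -5.618, -3.382.
Both eigenvalues < 0, so H is negative definite -> x* is a strict local max.

max


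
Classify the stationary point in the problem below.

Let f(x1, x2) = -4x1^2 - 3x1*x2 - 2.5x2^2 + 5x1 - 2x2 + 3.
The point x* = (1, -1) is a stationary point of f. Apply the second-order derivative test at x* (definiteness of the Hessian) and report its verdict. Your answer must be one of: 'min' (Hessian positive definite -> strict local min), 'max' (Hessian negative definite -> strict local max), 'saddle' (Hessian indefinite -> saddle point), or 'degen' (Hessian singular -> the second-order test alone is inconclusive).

Compute the Hessian H = grad^2 f:
  H = [[-8, -3], [-3, -5]]
Verify stationarity: grad f(x*) = H x* + g = (0, 0).
Eigenvalues of H: -9.8541, -3.1459.
Both eigenvalues < 0, so H is negative definite -> x* is a strict local max.

max


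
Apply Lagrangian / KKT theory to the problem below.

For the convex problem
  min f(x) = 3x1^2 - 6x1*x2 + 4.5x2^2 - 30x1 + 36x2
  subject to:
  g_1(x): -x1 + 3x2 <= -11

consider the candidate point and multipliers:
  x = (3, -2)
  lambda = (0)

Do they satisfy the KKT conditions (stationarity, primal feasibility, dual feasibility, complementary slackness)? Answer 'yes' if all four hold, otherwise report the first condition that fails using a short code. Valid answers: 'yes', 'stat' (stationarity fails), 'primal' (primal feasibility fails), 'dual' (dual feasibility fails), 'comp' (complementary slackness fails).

Gradient of f: grad f(x) = Q x + c = (0, 0)
Constraint values g_i(x) = a_i^T x - b_i:
  g_1((3, -2)) = 2
Stationarity residual: grad f(x) + sum_i lambda_i a_i = (0, 0)
  -> stationarity OK
Primal feasibility (all g_i <= 0): FAILS
Dual feasibility (all lambda_i >= 0): OK
Complementary slackness (lambda_i * g_i(x) = 0 for all i): OK

Verdict: the first failing condition is primal_feasibility -> primal.

primal


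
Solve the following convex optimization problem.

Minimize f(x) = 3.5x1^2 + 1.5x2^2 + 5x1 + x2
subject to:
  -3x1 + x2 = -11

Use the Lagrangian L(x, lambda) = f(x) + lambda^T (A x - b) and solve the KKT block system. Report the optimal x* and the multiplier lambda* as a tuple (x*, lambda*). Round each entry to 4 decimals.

Form the Lagrangian:
  L(x, lambda) = (1/2) x^T Q x + c^T x + lambda^T (A x - b)
Stationarity (grad_x L = 0): Q x + c + A^T lambda = 0.
Primal feasibility: A x = b.

This gives the KKT block system:
  [ Q   A^T ] [ x     ]   [-c ]
  [ A    0  ] [ lambda ] = [ b ]

Solving the linear system:
  x*      = (2.6765, -2.9706)
  lambda* = (7.9118)
  f(x*)   = 48.7206

x* = (2.6765, -2.9706), lambda* = (7.9118)


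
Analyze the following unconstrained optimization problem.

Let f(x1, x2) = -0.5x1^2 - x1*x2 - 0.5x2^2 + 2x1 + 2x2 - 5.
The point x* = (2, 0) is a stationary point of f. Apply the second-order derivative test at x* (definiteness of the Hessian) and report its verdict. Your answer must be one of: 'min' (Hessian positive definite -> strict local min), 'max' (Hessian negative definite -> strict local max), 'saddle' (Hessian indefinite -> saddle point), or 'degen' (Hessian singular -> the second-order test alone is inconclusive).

Compute the Hessian H = grad^2 f:
  H = [[-1, -1], [-1, -1]]
Verify stationarity: grad f(x*) = H x* + g = (0, 0).
Eigenvalues of H: -2, 0.
H has a zero eigenvalue (singular; negative semidefinite but not definite), so H is neither positive definite, negative definite, nor indefinite. The second-order test alone is inconclusive -> degen.
(Indeed, f is constant along the null direction of H through x*, so x* is not a strict local extremum.)

degen


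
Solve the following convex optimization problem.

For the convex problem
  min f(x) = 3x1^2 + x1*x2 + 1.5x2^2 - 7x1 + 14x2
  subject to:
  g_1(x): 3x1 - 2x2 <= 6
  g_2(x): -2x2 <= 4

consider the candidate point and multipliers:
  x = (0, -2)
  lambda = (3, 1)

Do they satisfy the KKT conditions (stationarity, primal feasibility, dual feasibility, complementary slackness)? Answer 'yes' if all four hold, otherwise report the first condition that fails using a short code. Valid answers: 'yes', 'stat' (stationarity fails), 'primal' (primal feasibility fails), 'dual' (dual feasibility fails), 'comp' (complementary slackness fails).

Gradient of f: grad f(x) = Q x + c = (-9, 8)
Constraint values g_i(x) = a_i^T x - b_i:
  g_1((0, -2)) = -2
  g_2((0, -2)) = 0
Stationarity residual: grad f(x) + sum_i lambda_i a_i = (0, 0)
  -> stationarity OK
Primal feasibility (all g_i <= 0): OK
Dual feasibility (all lambda_i >= 0): OK
Complementary slackness (lambda_i * g_i(x) = 0 for all i): FAILS

Verdict: the first failing condition is complementary_slackness -> comp.

comp
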